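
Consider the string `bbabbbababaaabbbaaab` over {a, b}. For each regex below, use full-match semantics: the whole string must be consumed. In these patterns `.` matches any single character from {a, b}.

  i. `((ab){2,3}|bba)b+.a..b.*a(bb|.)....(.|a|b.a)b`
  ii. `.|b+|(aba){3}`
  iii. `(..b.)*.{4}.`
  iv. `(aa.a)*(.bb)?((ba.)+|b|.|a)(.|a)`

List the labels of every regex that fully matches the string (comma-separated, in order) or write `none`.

i

i → match
ii → no match
iii → no match
iv → no match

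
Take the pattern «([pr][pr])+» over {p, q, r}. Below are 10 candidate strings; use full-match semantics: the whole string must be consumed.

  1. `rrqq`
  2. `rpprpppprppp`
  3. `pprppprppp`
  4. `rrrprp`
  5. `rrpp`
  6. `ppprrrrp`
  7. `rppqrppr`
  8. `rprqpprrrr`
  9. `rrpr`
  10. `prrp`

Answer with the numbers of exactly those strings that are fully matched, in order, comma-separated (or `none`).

2, 3, 4, 5, 6, 9, 10

1. `rrqq` → no match
2. `rpprpppprppp` → match
3. `pprppprppp` → match
4. `rrrprp` → match
5. `rrpp` → match
6. `ppprrrrp` → match
7. `rppqrppr` → no match
8. `rprqpprrrr` → no match
9. `rrpr` → match
10. `prrp` → match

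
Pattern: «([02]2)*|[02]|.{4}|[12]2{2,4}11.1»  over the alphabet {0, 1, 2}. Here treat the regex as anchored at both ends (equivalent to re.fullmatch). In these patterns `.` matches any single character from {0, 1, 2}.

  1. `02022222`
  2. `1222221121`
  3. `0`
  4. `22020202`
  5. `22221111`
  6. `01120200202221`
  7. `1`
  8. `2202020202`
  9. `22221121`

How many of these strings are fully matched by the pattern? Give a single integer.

6

1 → match
2 → no match
3 → match
4 → match
5 → match
6 → no match
7 → no match
8 → match
9 → match
Total matched: 6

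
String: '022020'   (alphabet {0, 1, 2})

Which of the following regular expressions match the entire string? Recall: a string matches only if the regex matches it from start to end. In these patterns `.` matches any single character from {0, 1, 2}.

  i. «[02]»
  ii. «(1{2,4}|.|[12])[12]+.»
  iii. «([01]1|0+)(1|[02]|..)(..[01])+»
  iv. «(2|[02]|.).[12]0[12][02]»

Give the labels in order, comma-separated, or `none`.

iii, iv

i → no match
ii → no match
iii → match
iv → match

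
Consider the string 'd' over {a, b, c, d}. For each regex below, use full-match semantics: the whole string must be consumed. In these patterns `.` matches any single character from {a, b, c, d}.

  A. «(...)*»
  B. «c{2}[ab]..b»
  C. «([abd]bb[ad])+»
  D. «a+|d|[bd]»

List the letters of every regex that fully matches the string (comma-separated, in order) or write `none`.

A → no match
B → no match — must start with 'c'
C → no match
D → match

D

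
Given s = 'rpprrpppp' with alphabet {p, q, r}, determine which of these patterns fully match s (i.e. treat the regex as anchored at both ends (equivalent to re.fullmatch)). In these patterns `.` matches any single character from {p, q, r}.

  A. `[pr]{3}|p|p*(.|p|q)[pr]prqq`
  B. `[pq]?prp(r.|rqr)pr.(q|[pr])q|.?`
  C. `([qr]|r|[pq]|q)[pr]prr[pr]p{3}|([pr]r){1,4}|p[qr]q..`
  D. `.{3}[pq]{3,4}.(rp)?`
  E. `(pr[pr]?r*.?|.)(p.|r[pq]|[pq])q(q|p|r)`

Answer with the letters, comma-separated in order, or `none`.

A → no match
B → no match
C → match
D → no match
E → no match

C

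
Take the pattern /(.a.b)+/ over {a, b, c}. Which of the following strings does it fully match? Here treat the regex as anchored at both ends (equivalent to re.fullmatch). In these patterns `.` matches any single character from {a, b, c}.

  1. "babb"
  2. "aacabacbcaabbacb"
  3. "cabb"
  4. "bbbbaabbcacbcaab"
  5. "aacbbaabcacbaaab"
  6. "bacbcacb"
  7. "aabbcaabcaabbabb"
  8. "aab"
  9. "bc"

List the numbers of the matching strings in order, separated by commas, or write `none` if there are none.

1, 3, 5, 6, 7

1 → match
2 → no match
3 → match
4 → no match
5 → match
6 → match
7 → match
8 → no match
9 → no match — must end with "b"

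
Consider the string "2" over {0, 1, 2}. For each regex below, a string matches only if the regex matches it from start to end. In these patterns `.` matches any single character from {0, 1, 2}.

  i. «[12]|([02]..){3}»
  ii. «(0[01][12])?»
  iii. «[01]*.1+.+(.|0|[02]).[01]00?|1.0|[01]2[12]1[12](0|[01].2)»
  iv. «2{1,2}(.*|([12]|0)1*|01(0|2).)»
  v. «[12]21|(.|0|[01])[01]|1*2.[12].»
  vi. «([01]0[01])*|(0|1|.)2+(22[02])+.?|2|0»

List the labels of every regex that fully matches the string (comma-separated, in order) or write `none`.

i, iv, vi

i → match
ii → no match
iii → no match
iv → match
v → no match
vi → match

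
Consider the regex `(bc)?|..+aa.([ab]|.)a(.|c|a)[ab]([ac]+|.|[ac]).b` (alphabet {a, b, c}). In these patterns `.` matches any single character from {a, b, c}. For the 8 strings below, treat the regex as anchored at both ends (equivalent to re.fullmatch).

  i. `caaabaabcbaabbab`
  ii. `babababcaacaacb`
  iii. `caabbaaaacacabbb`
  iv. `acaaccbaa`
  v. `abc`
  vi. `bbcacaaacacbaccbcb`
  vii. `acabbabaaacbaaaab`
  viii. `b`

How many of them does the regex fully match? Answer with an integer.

1

i → no match
ii → no match
iii → match
iv → no match
v → no match
vi → no match
vii → no match
viii → no match
Total matched: 1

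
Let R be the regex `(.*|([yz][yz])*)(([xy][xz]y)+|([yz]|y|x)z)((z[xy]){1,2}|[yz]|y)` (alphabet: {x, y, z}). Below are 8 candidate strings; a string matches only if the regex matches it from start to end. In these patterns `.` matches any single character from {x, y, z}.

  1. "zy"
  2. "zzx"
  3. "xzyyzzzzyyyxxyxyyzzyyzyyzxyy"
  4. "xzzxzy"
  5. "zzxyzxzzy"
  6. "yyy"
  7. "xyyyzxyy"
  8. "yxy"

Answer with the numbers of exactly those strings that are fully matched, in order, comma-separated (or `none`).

1. "zy" → no match
2. "zzx" → no match
3 → no match
4. "xzzxzy" → match
5. "zzxyzxzzy" → match
6. "yyy" → no match
7. "xyyyzxyy" → no match
8. "yxy" → no match

4, 5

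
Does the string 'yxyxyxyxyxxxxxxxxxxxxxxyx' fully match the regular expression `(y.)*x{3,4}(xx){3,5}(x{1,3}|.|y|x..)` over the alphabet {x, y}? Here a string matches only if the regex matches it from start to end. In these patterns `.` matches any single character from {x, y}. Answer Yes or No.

Yes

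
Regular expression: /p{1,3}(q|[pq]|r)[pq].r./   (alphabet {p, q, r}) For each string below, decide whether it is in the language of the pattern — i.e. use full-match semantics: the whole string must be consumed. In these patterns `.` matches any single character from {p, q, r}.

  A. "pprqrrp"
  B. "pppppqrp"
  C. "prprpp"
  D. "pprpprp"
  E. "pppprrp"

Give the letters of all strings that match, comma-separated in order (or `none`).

A → match
B → match
C → no match
D → match
E → match

A, B, D, E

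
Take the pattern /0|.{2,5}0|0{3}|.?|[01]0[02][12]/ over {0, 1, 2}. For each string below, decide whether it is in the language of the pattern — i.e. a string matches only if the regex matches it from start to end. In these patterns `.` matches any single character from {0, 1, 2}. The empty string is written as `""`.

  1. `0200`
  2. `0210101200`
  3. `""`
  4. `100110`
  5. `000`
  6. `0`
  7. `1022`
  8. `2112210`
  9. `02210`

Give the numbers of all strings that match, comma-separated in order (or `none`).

1, 3, 4, 5, 6, 7, 9

1 → match
2 → no match
3 → match
4 → match
5 → match
6 → match
7 → match
8 → no match
9 → match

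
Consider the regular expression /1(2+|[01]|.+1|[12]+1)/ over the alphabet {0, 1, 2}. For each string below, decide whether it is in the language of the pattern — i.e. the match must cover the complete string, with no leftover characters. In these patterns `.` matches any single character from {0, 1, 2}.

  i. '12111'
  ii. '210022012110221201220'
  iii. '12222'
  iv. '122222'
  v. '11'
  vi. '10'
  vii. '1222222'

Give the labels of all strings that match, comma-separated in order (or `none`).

i → match
ii → no match — must start with '1'
iii → match
iv → match
v → match
vi → match
vii → match

i, iii, iv, v, vi, vii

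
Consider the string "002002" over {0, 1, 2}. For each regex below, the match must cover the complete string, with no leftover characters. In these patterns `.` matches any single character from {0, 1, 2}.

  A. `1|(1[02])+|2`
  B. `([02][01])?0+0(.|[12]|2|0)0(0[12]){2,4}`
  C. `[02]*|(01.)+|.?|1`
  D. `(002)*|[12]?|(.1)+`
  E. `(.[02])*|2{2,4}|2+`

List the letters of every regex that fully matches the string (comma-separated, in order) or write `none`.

C, D, E

A → no match
B → no match
C → match
D → match
E → match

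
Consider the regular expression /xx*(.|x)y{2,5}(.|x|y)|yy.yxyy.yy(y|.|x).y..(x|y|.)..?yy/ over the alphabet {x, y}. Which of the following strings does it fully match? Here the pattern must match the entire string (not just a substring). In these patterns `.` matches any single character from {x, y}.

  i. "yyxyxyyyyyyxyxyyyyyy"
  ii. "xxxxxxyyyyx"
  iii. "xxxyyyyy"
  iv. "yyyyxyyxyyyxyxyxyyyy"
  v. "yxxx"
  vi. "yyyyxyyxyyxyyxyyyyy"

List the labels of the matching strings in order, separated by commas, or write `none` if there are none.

i → match
ii. "xxxxxxyyyyx" → match
iii. "xxxyyyyy" → match
iv → match
v. "yxxx" → no match
vi → match

i, ii, iii, iv, vi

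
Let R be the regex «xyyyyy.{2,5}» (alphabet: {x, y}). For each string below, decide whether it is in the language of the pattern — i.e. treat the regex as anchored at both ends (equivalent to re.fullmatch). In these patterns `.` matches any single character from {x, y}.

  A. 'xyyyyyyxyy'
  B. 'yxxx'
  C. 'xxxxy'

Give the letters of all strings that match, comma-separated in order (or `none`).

A

A → match
B → no match — must start with 'xyyyyy'
C → no match — must start with 'xyyyyy'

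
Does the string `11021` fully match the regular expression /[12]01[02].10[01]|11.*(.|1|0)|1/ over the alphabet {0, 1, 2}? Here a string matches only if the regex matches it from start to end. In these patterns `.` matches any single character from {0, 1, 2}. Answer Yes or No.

Yes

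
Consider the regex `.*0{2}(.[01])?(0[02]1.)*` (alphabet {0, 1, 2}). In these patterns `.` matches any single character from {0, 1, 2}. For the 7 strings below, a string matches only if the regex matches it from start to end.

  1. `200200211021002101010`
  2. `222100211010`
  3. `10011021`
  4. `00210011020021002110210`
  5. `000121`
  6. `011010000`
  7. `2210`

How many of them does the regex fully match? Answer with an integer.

1

1 → no match
2 → no match
3 → no match
4 → no match
5 → no match
6 → match
7 → no match
Total matched: 1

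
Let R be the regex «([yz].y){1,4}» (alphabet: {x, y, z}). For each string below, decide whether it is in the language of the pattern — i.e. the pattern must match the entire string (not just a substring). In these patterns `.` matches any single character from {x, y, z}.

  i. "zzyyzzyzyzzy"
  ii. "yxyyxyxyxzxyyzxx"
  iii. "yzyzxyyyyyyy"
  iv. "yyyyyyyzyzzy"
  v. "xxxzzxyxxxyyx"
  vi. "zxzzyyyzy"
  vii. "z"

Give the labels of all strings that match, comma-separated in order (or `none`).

i → no match
ii → no match — must end with "y"
iii → match
iv → match
v → no match — must end with "y"
vi → no match
vii → no match — must end with "y"

iii, iv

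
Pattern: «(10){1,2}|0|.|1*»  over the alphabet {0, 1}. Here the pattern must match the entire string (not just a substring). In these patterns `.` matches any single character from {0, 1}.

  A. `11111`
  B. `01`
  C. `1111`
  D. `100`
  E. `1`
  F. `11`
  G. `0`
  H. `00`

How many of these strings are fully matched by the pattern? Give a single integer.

A → match
B → no match
C → match
D → no match
E → match
F → match
G → match
H → no match
Total matched: 5

5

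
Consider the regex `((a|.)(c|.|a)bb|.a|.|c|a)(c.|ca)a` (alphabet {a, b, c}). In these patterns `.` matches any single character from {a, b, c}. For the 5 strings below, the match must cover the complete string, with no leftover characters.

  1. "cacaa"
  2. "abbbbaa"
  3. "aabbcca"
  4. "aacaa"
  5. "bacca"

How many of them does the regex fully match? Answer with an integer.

4

1 → match
2 → no match
3 → match
4 → match
5 → match
Total matched: 4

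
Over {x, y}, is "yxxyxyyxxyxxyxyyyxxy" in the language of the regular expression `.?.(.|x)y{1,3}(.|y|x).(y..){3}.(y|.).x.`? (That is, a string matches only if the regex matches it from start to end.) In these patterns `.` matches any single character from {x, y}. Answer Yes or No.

Yes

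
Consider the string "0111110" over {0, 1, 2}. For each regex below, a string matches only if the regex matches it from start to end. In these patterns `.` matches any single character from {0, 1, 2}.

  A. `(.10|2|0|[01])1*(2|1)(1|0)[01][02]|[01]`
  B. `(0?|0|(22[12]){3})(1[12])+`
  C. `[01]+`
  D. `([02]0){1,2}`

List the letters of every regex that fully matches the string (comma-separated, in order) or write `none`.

A, C

A → match
B → no match
C → match
D → no match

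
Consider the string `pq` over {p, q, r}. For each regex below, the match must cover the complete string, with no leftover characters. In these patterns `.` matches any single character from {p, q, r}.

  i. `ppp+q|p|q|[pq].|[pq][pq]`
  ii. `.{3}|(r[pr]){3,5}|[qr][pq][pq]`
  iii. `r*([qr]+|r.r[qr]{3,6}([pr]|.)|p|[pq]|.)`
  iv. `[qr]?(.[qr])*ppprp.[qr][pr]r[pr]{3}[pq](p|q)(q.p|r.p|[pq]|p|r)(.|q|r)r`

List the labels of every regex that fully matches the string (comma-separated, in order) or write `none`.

i

i → match
ii → no match
iii → no match
iv → no match — must end with `r`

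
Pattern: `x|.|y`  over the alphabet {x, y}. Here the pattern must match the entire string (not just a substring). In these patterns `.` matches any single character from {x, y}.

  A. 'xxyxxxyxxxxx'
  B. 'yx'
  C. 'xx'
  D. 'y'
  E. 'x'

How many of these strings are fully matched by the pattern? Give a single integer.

2

A → no match
B → no match
C → no match
D → match
E → match
Total matched: 2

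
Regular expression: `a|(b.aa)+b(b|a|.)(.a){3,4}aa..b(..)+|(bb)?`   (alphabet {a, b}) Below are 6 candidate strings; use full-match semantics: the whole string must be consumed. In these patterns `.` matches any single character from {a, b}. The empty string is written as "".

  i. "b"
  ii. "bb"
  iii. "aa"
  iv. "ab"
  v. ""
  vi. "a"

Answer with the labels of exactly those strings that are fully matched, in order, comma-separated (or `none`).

i → no match
ii → match
iii → no match
iv → no match
v → match
vi → match

ii, v, vi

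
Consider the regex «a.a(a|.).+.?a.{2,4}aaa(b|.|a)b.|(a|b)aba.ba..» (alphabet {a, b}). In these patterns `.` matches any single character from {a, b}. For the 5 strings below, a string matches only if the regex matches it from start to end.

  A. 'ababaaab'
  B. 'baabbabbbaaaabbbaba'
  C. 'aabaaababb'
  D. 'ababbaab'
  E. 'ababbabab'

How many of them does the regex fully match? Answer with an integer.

0

A → no match
B → no match
C → no match
D → no match
E → no match
Total matched: 0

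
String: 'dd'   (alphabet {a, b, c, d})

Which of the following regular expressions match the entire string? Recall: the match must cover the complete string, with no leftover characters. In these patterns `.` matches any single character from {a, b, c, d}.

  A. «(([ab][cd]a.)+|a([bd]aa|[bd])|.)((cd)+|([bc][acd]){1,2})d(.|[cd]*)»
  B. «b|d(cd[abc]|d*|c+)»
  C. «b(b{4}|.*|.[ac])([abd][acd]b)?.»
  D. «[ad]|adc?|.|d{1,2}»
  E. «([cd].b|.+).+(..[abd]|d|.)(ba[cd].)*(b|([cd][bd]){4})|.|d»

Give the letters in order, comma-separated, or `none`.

B, D

A → no match
B → match
C → no match — must start with 'b'
D → match
E → no match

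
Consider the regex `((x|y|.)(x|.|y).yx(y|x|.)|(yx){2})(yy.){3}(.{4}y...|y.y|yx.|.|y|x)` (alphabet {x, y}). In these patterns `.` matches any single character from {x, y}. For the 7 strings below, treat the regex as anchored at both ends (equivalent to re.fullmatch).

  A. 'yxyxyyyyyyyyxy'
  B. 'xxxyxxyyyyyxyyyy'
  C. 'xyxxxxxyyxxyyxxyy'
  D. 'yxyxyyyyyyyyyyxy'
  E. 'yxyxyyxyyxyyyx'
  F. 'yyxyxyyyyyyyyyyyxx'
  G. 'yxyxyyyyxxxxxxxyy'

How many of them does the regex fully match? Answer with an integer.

A → match
B → match
C → no match
D → match
E → match
F → match
G → no match
Total matched: 5

5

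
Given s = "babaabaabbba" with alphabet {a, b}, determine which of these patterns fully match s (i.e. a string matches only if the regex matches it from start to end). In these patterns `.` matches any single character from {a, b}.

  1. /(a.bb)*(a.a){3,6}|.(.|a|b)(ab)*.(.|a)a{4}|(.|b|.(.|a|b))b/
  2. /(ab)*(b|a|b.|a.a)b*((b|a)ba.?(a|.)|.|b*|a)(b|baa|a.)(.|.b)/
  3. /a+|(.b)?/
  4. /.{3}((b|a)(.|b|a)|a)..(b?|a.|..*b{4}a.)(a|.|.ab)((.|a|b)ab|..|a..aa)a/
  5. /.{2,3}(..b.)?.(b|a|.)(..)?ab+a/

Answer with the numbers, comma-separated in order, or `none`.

1 → no match
2 → no match
3 → no match
4 → match
5 → match

4, 5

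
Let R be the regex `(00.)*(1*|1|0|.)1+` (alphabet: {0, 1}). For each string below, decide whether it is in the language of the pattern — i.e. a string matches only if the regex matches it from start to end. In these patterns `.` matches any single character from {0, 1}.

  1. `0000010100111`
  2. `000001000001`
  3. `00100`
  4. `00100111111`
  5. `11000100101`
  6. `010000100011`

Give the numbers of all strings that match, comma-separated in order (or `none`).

1 → no match
2 → no match
3 → no match — must end with `1`
4 → match
5 → no match
6 → no match

4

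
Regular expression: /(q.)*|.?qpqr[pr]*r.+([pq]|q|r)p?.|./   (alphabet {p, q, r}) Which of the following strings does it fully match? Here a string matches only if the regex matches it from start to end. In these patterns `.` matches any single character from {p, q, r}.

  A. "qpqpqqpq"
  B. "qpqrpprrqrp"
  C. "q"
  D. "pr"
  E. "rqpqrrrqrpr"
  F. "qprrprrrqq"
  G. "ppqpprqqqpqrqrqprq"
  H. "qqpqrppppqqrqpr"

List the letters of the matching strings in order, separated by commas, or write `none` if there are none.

A → no match
B → match
C → match
D → no match
E → match
F → no match
G → no match
H → no match

B, C, E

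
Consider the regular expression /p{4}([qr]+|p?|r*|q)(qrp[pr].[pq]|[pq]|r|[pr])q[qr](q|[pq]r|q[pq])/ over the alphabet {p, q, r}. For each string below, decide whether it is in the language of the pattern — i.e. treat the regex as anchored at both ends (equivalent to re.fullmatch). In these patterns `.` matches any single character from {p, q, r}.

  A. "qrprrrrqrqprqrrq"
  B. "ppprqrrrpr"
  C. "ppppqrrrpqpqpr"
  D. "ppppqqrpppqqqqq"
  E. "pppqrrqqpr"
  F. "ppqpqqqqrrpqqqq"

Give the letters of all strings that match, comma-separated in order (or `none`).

A → no match — must start with "p"
B. "ppprqrrrpr" → no match
C → no match
D → match
E. "pppqrrqqpr" → no match
F → no match

D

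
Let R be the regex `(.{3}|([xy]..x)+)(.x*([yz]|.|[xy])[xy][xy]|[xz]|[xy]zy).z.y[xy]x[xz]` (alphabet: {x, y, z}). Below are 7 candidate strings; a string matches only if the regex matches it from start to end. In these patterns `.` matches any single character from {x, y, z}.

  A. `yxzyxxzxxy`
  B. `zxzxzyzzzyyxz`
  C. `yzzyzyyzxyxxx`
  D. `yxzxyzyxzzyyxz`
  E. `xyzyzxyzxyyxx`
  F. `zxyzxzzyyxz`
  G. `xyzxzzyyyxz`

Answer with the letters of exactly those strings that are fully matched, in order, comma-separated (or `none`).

B, C, D, F, G

A. `yxzyxxzxxy` → no match
B → match
C → match
D → match
E → no match
F. `zxyzxzzyyxz` → match
G. `xyzxzzyyyxz` → match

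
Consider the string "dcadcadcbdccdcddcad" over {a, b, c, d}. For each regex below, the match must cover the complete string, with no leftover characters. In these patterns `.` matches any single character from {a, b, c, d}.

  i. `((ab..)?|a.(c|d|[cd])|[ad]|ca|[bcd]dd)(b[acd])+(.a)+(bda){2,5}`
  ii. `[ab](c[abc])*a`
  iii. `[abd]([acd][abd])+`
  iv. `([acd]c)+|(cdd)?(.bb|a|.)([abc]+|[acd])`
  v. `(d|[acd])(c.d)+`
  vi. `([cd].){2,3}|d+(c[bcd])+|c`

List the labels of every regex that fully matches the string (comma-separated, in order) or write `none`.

v

i → no match — must end with "bda"
ii → no match — must end with "a"
iii → no match
iv → no match
v → match
vi → no match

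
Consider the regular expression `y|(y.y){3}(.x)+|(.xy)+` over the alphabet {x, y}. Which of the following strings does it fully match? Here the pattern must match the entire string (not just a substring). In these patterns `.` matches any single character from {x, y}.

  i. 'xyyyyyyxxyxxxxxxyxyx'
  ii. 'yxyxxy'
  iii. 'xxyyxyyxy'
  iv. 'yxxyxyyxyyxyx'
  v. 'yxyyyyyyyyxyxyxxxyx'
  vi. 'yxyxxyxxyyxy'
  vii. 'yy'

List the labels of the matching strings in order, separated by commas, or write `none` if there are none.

ii, iii, v, vi

i → no match
ii → match
iii → match
iv → no match
v → match
vi → match
vii → no match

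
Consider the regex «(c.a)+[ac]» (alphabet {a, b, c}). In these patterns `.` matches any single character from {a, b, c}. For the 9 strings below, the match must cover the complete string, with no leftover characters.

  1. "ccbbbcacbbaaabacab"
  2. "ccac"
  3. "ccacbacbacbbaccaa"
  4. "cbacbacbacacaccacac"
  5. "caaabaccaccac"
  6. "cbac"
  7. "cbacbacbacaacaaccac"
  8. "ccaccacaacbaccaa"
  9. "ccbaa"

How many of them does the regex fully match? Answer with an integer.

4

1 → no match
2. "ccac" → match
3 → no match
4 → no match
5 → no match
6. "cbac" → match
7 → match
8 → match
9. "ccbaa" → no match
Total matched: 4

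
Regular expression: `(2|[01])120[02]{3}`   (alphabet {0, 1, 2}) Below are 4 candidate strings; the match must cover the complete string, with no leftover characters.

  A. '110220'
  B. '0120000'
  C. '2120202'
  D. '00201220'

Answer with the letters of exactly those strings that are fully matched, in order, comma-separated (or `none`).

A. '110220' → no match
B. '0120000' → match
C. '2120202' → match
D. '00201220' → no match

B, C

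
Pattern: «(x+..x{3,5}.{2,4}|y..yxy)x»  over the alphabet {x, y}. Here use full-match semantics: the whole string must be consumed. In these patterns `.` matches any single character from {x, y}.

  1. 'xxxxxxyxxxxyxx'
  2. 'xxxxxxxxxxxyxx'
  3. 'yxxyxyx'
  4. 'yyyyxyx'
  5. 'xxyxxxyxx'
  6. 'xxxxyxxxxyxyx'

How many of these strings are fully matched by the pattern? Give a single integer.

6

1 → match
2 → match
3 → match
4 → match
5 → match
6 → match
Total matched: 6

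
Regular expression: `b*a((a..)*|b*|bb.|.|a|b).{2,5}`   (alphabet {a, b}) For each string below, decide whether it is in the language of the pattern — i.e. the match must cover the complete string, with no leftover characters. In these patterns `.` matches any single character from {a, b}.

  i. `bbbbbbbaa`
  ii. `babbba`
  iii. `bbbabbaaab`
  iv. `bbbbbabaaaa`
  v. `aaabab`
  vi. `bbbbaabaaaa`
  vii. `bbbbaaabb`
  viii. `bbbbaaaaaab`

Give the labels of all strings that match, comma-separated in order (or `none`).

i → no match
ii → match
iii → match
iv → match
v → match
vi → match
vii → match
viii → match

ii, iii, iv, v, vi, vii, viii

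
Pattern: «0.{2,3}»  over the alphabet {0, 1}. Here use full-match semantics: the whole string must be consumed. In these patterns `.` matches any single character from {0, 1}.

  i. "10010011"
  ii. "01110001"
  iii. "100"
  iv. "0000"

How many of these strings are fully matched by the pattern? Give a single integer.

i → no match — must start with "0"
ii → no match
iii → no match — must start with "0"
iv → match
Total matched: 1

1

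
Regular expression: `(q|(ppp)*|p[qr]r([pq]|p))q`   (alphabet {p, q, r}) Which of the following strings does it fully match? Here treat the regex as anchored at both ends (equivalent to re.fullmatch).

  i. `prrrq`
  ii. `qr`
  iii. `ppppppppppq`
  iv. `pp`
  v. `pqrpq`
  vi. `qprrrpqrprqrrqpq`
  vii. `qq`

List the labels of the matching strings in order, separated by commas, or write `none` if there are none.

v, vii

i → no match
ii → no match — must end with `q`
iii → no match
iv → no match — must end with `q`
v → match
vi → no match
vii → match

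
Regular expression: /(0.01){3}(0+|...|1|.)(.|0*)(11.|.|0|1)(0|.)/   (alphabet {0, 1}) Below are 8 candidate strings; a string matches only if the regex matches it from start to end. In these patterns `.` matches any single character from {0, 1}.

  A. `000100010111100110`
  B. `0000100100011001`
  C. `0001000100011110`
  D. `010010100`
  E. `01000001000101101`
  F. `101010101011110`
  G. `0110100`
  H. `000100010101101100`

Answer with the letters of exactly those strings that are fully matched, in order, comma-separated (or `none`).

C, H

A → no match
B → no match
C → match
D → no match
E → no match
F → no match — must start with `0`
G → no match
H → match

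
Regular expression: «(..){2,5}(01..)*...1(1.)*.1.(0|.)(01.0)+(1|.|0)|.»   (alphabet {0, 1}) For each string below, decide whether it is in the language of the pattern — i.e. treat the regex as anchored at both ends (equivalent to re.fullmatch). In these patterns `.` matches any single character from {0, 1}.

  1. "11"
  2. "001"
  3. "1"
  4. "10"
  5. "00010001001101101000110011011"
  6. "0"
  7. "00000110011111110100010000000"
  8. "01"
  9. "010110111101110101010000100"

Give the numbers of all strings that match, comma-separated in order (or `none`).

3, 6

1 → no match
2 → no match
3 → match
4 → no match
5 → no match
6 → match
7 → no match
8 → no match
9 → no match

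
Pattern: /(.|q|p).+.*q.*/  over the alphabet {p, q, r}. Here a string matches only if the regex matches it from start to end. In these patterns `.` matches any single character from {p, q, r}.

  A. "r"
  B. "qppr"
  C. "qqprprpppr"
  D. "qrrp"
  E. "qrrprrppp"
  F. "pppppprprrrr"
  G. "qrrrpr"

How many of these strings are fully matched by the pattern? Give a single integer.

A → no match
B → no match
C → no match
D → no match
E → no match
F → no match
G → no match
Total matched: 0

0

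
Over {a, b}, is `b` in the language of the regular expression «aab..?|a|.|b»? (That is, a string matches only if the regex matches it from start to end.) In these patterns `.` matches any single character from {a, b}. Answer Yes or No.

Yes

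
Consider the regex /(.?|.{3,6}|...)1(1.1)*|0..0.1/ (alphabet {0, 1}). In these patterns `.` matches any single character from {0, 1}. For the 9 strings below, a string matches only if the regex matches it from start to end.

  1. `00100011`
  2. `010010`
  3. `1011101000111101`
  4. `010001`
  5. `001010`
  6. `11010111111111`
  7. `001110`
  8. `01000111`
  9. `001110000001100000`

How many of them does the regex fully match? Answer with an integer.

1 → no match
2 → no match
3 → no match
4 → match
5 → no match
6 → no match
7 → no match
8 → no match
9 → no match
Total matched: 1

1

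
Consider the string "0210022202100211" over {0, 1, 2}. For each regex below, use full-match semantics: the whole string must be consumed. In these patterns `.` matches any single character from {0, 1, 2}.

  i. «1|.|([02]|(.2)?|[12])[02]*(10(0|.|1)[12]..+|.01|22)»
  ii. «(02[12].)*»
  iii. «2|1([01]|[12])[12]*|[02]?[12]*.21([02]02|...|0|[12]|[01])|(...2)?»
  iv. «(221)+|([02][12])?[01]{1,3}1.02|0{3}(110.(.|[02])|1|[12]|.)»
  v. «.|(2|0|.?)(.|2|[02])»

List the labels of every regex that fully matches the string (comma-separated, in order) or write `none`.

i, ii

i → match
ii → match
iii → no match
iv → no match
v → no match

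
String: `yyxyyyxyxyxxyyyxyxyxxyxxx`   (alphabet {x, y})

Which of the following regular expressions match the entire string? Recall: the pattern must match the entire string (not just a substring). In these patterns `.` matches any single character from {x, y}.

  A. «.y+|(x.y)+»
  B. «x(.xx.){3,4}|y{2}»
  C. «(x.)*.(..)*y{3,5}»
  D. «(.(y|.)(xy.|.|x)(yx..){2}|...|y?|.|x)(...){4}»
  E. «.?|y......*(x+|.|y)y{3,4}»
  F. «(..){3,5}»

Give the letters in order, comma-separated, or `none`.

A → no match — must end with `y`
B → no match
C → no match — must end with `y`
D → match
E → no match
F → no match

D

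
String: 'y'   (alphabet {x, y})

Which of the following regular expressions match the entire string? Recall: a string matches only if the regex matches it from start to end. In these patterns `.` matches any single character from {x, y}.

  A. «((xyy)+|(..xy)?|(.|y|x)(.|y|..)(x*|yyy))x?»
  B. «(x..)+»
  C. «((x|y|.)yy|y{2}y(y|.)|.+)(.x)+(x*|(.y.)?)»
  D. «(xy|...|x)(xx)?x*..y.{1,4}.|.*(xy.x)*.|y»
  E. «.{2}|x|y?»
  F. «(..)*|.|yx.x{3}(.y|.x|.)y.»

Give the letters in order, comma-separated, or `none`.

D, E, F

A → no match
B → no match — must start with 'x'
C → no match
D → match
E → match
F → match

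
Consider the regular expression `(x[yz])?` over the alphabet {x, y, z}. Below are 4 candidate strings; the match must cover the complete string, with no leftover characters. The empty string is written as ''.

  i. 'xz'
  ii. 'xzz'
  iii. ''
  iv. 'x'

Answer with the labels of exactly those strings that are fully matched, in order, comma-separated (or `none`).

i, iii

i → match
ii → no match
iii → match
iv → no match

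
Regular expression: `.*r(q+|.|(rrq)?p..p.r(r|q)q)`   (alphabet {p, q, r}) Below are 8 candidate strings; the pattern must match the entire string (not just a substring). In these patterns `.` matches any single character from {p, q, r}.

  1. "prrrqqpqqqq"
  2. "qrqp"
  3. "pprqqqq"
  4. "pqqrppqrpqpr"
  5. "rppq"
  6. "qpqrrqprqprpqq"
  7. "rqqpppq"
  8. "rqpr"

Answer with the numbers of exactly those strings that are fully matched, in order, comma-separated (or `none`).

1 → no match
2 → no match
3 → match
4 → no match
5 → no match
6 → no match
7 → no match
8 → no match

3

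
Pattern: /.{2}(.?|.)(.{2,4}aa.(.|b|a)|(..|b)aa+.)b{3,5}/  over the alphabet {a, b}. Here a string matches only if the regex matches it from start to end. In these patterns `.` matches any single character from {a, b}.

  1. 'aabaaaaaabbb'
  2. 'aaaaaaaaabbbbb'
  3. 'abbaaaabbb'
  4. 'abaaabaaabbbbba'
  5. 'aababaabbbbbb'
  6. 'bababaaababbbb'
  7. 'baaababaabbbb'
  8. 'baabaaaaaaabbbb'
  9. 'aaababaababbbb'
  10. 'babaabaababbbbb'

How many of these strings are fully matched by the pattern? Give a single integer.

1 → match
2 → match
3 → match
4 → no match — must end with 'b'
5 → match
6 → match
7 → no match
8 → match
9 → match
10 → match
Total matched: 8

8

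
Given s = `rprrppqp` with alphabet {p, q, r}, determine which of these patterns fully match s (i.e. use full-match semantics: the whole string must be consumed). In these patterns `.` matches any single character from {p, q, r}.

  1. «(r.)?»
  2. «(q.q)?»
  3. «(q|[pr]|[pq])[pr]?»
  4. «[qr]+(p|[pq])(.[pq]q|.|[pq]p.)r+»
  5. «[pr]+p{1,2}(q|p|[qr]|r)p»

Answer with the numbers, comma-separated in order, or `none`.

1 → no match
2 → no match
3 → no match
4 → no match — must end with `r`
5 → match

5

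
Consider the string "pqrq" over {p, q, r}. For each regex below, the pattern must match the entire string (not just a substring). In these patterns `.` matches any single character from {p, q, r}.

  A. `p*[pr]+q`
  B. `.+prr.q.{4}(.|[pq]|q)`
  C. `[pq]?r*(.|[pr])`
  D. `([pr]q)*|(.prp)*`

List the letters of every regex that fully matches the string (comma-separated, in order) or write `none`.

A → no match
B → no match
C → no match
D → match

D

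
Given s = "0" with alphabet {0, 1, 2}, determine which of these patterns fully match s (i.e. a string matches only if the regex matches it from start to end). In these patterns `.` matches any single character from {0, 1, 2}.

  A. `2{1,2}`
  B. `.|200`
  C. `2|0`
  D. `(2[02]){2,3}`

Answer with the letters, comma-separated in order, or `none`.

A → no match — must start with "2"
B → match
C → match
D → no match — must start with "2"

B, C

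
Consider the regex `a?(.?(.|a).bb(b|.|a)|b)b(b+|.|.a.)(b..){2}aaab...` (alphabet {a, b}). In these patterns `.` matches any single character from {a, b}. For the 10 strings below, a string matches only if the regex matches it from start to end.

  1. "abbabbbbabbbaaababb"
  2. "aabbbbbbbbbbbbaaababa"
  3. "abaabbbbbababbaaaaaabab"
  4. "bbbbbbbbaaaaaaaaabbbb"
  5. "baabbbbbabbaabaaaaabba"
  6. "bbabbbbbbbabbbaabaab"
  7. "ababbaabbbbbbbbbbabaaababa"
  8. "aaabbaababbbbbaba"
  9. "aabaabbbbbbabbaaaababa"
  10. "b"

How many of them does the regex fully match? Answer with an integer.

1

1 → no match
2 → match
3 → no match
4 → no match
5 → no match
6 → no match
7 → no match
8 → no match
9 → no match
10 → no match
Total matched: 1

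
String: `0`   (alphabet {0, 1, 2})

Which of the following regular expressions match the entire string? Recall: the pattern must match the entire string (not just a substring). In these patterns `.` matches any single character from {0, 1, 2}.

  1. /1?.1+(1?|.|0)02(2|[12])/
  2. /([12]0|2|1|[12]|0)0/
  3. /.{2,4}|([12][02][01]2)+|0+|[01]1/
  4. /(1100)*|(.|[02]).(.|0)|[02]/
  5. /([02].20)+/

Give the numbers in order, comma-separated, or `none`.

3, 4

1 → no match
2 → no match
3 → match
4 → match
5 → no match — must end with `20`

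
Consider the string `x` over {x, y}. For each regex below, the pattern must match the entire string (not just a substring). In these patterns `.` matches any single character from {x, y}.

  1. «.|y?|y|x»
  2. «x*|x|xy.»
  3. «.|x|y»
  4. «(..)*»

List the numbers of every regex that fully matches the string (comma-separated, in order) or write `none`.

1 → match
2 → match
3 → match
4 → no match

1, 2, 3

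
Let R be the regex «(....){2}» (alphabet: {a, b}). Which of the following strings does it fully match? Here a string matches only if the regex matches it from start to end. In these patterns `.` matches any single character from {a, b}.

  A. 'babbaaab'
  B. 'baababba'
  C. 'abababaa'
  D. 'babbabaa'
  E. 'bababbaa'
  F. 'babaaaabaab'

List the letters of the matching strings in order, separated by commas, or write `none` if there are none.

A, B, C, D, E

A → match
B → match
C → match
D → match
E → match
F → no match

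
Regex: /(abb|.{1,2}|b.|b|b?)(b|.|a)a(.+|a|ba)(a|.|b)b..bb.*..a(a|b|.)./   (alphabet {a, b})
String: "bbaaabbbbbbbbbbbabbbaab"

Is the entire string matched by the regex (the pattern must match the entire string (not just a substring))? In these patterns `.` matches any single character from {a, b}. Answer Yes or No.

Yes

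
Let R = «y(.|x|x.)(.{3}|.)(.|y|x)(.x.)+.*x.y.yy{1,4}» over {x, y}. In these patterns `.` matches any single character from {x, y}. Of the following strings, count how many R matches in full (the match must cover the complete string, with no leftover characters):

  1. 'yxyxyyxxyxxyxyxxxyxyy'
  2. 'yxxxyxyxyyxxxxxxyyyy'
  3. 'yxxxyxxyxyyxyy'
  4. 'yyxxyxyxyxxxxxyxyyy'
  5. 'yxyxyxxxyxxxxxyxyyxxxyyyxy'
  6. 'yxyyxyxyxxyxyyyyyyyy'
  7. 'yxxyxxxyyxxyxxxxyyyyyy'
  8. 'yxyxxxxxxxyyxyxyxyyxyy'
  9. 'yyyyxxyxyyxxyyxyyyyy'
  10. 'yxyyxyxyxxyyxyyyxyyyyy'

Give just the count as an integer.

9

1 → match
2 → match
3 → match
4 → match
5 → no match
6 → match
7 → match
8 → match
9 → match
10 → match
Total matched: 9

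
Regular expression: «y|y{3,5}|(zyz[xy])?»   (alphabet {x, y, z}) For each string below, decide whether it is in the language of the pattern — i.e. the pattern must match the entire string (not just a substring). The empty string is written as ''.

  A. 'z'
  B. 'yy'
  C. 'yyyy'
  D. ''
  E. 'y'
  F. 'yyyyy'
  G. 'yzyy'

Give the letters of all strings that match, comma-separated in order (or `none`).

A → no match
B → no match
C → match
D → match
E → match
F → match
G → no match

C, D, E, F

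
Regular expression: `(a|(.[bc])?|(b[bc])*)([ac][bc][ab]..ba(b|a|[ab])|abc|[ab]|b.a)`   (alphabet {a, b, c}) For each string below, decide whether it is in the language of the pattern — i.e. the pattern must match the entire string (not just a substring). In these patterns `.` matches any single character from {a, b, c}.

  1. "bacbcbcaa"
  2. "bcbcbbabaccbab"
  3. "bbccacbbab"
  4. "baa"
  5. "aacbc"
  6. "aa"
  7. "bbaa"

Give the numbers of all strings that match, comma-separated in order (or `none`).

2, 3, 4, 6

1. "bacbcbcaa" → no match
2 → match
3. "bbccacbbab" → match
4. "baa" → match
5. "aacbc" → no match
6. "aa" → match
7. "bbaa" → no match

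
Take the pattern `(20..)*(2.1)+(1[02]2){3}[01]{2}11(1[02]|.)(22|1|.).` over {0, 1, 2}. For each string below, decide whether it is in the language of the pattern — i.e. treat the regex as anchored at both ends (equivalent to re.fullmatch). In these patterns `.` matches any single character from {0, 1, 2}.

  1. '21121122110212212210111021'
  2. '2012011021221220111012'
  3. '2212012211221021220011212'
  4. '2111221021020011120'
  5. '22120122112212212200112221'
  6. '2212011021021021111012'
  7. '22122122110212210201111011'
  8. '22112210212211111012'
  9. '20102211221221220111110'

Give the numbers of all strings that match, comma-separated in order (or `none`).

1, 2, 3, 4, 5, 6, 7, 8, 9

1 → match
2 → match
3 → match
4 → match
5 → match
6 → match
7 → match
8 → match
9 → match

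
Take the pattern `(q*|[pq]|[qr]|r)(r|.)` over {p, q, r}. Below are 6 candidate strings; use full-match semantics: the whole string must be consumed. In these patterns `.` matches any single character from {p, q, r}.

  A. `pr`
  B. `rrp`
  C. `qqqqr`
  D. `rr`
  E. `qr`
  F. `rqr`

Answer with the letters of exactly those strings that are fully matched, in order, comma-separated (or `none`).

A → match
B → no match
C → match
D → match
E → match
F → no match

A, C, D, E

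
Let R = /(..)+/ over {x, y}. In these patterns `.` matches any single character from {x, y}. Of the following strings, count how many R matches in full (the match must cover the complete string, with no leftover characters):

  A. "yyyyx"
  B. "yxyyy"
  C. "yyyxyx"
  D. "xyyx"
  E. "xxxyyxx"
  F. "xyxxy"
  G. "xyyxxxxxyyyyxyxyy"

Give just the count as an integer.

A → no match
B → no match
C → match
D → match
E → no match
F → no match
G → no match
Total matched: 2

2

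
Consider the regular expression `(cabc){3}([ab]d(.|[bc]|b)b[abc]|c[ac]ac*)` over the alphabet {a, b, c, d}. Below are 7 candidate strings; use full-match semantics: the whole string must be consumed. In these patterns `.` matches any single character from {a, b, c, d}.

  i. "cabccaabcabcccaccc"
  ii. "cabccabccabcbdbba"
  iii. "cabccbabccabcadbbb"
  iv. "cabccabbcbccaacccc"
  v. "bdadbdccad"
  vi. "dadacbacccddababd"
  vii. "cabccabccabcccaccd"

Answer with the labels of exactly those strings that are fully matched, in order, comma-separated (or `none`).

ii

i → no match
ii → match
iii → no match
iv → no match
v → no match — must start with "cabc"
vi → no match — must start with "cabc"
vii → no match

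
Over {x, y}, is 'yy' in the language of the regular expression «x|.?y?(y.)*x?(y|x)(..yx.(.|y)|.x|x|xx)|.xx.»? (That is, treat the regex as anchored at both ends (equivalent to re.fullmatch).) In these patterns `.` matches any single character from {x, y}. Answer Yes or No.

No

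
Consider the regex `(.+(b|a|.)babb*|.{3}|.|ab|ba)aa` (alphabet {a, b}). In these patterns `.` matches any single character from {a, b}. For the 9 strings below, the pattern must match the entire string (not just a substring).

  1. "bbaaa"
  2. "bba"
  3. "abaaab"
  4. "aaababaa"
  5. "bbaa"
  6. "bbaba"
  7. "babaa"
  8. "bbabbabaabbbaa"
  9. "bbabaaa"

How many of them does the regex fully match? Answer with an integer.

3

1 → match
2 → no match — must end with "aa"
3 → no match — must end with "aa"
4 → match
5 → no match
6 → no match — must end with "aa"
7 → match
8 → no match
9 → no match
Total matched: 3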